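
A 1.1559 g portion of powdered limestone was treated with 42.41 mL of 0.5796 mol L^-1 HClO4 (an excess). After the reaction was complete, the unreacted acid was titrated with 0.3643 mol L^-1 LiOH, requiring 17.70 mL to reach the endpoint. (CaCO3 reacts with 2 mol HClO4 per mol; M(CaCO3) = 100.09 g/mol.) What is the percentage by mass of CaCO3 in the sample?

78.5%

Total n(HClO4) added = 0.5796 x 0.04241 = 0.02458 mol.
n(LiOH) used = 0.3643 x 0.01770 = 0.006448 mol, which equals the excess n(HClO4).
So n(HClO4) consumed by the sample = 0.02458 - 0.006448 = 0.01813 mol.
n(CaCO3) = 0.01813 / 2 = 0.009066 mol.
mass CaCO3 = 0.009066 x 100.09 = 0.9075 g, so %CaCO3 = 0.9075/1.1559 x 100 = 78.5%.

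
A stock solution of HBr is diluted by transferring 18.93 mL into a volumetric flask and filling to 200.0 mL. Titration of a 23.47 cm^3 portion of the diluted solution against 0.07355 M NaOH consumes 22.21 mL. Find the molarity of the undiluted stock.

0.735 M

n(NaOH) = 0.07355 x 0.02221 = 0.001634 mol.
n(HBr) in the aliquot = 0.001634 mol.
[diluted HBr] = 0.001634 / 0.02347 = 0.06960 M.
Dilution factor = 200.0/18.93 = 10.57, so [stock] = 0.06960 x 10.57 = 0.735 M.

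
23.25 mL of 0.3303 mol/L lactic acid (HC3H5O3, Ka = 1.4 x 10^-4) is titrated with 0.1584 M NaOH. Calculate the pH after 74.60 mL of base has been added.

n(acid) = 0.3303 x 0.02325 = 0.007679 mol; n(NaOH) added = 0.1584 x 0.07460 = 0.01182 mol.
Base is in excess by 0.01182 - 0.007679 = 0.004137 mol in a total volume of 0.09785 L.
[OH^-] = 0.004137/0.09785 = 0.04228 M, so pOH = 1.37 and pH = 14.00 - 1.37 = 12.63.

12.63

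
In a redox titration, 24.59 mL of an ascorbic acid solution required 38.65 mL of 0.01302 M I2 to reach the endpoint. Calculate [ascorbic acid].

0.0205 M

n(I2) = 0.01302 x 0.03865 = 0.0005032 mol.
From the balanced equation, 1 mol I2 reacts with 1 mol ascorbic acid, so n(ascorbic acid) = 0.0005032 x 1/1 = 0.0005032 mol.
[ascorbic acid] = 0.0005032 / 0.02459 L = 0.0205 M.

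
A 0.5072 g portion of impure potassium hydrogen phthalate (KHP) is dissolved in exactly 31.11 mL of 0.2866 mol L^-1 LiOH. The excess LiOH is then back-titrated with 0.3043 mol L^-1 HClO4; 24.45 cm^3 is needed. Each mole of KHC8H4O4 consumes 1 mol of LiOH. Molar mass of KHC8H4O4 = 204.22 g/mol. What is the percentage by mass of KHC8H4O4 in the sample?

Total n(LiOH) added = 0.2866 x 0.03111 = 0.008916 mol.
n(HClO4) used = 0.3043 x 0.02445 = 0.007440 mol, which equals the excess n(LiOH).
So n(LiOH) consumed by the sample = 0.008916 - 0.007440 = 0.001476 mol.
n(KHC8H4O4) = 0.001476 / 1 = 0.001476 mol.
mass KHC8H4O4 = 0.001476 x 204.22 = 0.3014 g, so %KHC8H4O4 = 0.3014/0.5072 x 100 = 59.4%.

59.4%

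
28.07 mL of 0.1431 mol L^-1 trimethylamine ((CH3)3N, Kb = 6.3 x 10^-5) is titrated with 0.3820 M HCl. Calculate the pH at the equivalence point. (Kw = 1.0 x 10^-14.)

n((CH3)3N) = 0.1431 x 0.02807 = 0.004017 mol; V(HCl) at equivalence = 0.004017/0.3820 = 0.01052 L.
At equivalence the base is fully converted to (CH3)3NH+; total volume = 0.03859 L, so [(CH3)3NH+] = 0.004017/0.03859 = 0.1041 M.
Ka((CH3)3NH+) = Kw/Kb = 1.0e-14 / 6.3 x 10^-5 = 1.59e-10.
[H^+] = sqrt(Ka x [(CH3)3NH+]) = sqrt(1.59e-10 x 0.1041) = 4.06e-6 M.
pH = -log(4.06e-6) = 5.39.

5.39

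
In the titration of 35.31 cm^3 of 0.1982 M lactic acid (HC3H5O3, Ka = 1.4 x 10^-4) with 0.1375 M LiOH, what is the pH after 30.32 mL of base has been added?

Initial n(HC3H5O3) = 0.1982 x 0.03531 = 0.006998 mol.
n(LiOH) added = 0.1375 x 0.03032 = 0.004169 mol, converting that many moles of HC3H5O3 to C3H5O3-.
Remaining n(HC3H5O3) = 0.002829 mol; n(C3H5O3-) = 0.004169 mol.
By Henderson-Hasselbalch, pH = pKa + log([A^-]/[HA]) = 3.85 + log(0.004169/0.002829) = 3.85 + (+0.17) = 4.02.

4.02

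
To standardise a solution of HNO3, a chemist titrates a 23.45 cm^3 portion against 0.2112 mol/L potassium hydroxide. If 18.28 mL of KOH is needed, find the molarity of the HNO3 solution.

0.165 M

n(KOH) delivered = 0.2112 x 0.01828 = 0.003861 mol.
For a 1:1 reaction, n(HNO3) = 0.003861 mol.
[HNO3] = 0.003861 mol / 0.02345 L = 0.165 M.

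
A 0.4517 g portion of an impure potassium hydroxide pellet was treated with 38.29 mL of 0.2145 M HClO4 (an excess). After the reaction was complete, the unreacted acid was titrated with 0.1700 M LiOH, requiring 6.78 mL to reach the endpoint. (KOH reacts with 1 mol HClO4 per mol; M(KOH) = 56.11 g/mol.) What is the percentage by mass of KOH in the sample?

87.7%

Total n(HClO4) added = 0.2145 x 0.03829 = 0.008213 mol.
n(LiOH) used = 0.1700 x 0.006780 = 0.001153 mol, which equals the excess n(HClO4).
So n(HClO4) consumed by the sample = 0.008213 - 0.001153 = 0.007061 mol.
n(KOH) = 0.007061 / 1 = 0.007061 mol.
mass KOH = 0.007061 x 56.11 = 0.3962 g, so %KOH = 0.3962/0.4517 x 100 = 87.7%.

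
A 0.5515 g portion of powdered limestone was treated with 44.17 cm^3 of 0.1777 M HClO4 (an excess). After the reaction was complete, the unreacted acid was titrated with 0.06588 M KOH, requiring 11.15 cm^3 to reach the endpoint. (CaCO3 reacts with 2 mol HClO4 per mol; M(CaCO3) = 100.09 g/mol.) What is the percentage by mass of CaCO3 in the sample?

Total n(HClO4) added = 0.1777 x 0.04417 = 0.007849 mol.
n(KOH) used = 0.06588 x 0.01115 = 0.0007346 mol, which equals the excess n(HClO4).
So n(HClO4) consumed by the sample = 0.007849 - 0.0007346 = 0.007114 mol.
n(CaCO3) = 0.007114 / 2 = 0.003557 mol.
mass CaCO3 = 0.003557 x 100.09 = 0.3560 g, so %CaCO3 = 0.3560/0.5515 x 100 = 64.6%.

64.6%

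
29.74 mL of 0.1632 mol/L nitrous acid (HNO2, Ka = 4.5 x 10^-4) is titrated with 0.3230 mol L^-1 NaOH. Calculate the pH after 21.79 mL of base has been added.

n(acid) = 0.1632 x 0.02974 = 0.004854 mol; n(NaOH) added = 0.3230 x 0.02179 = 0.007038 mol.
Base is in excess by 0.007038 - 0.004854 = 0.002185 mol in a total volume of 0.05153 L.
[OH^-] = 0.002185/0.05153 = 0.04239 M, so pOH = 1.37 and pH = 14.00 - 1.37 = 12.63.

12.63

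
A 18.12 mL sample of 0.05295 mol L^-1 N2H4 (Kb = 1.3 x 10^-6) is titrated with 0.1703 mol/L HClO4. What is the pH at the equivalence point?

4.75

n(N2H4) = 0.05295 x 0.01812 = 0.0009595 mol; V(HClO4) at equivalence = 0.0009595/0.1703 = 0.005634 L.
At equivalence the base is fully converted to N2H5+; total volume = 0.02375 L, so [N2H5+] = 0.0009595/0.02375 = 0.04039 M.
Ka(N2H5+) = Kw/Kb = 1.0e-14 / 1.3 x 10^-6 = 7.69e-9.
[H^+] = sqrt(Ka x [N2H5+]) = sqrt(7.69e-9 x 0.04039) = 1.76e-5 M.
pH = -log(1.76e-5) = 4.75.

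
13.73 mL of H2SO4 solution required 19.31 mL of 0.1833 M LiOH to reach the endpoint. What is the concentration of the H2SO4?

n(LiOH) delivered = 0.1833 x 0.01931 = 0.003540 mol.
The reaction is 1 H2SO4 + 2 LiOH, so n(H2SO4) = 0.003540 x 1/2 = 0.001770 mol.
[H2SO4] = 0.001770 mol / 0.01373 L = 0.129 M.

0.129 M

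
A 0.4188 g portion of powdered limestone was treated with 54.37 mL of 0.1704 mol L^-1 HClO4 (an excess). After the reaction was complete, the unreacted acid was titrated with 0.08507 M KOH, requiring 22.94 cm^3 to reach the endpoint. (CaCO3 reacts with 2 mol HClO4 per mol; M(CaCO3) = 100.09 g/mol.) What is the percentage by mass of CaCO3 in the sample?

Total n(HClO4) added = 0.1704 x 0.05437 = 0.009265 mol.
n(KOH) used = 0.08507 x 0.02294 = 0.001952 mol, which equals the excess n(HClO4).
So n(HClO4) consumed by the sample = 0.009265 - 0.001952 = 0.007313 mol.
n(CaCO3) = 0.007313 / 2 = 0.003657 mol.
mass CaCO3 = 0.003657 x 100.09 = 0.3660 g, so %CaCO3 = 0.3660/0.4188 x 100 = 87.4%.

87.4%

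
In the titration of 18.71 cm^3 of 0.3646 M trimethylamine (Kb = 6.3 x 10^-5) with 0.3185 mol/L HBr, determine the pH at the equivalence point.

5.28

n((CH3)3N) = 0.3646 x 0.01871 = 0.006822 mol; V(HBr) at equivalence = 0.006822/0.3185 = 0.02142 L.
At equivalence the base is fully converted to (CH3)3NH+; total volume = 0.04013 L, so [(CH3)3NH+] = 0.006822/0.04013 = 0.1700 M.
Ka((CH3)3NH+) = Kw/Kb = 1.0e-14 / 6.3 x 10^-5 = 1.59e-10.
[H^+] = sqrt(Ka x [(CH3)3NH+]) = sqrt(1.59e-10 x 0.1700) = 5.19e-6 M.
pH = -log(5.19e-6) = 5.28.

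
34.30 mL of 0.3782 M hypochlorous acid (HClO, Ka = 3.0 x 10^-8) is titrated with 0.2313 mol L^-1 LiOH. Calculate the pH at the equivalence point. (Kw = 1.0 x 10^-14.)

n(HClO) = 0.3782 x 0.03430 = 0.01297 mol; V(LiOH) at equivalence = 0.01297/0.2313 = 0.05608 L.
At equivalence all the acid is converted to ClO-; total volume = 0.03430 + 0.05608 = 0.09038 L, so [ClO-] = 0.01297/0.09038 = 0.1435 M.
Kb = Kw/Ka = 1.0e-14 / 3.0 x 10^-8 = 3.33e-7.
[OH^-] = sqrt(Kb x [ClO-]) = sqrt(3.33e-7 x 0.1435) = 0.000219 M.
pOH = 3.66, so pH = 14.00 - 3.66 = 10.34.

10.34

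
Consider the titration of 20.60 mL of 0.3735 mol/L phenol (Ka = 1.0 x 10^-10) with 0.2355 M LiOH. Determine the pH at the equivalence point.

n(C6H5OH) = 0.3735 x 0.02060 = 0.007694 mol; V(LiOH) at equivalence = 0.007694/0.2355 = 0.03267 L.
At equivalence all the acid is converted to C6H5O-; total volume = 0.02060 + 0.03267 = 0.05327 L, so [C6H5O-] = 0.007694/0.05327 = 0.1444 M.
Kb = Kw/Ka = 1.0e-14 / 1.0 x 10^-10 = 0.000100.
[OH^-] = sqrt(Kb x [C6H5O-]) = sqrt(0.000100 x 0.1444) = 0.00380 M.
pOH = 2.42, so pH = 14.00 - 2.42 = 11.58.

11.58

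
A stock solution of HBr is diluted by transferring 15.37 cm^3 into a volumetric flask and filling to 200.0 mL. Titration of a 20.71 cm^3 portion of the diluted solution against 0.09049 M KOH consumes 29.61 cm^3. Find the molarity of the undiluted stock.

n(KOH) = 0.09049 x 0.02961 = 0.002679 mol.
n(HBr) in the aliquot = 0.002679 mol.
[diluted HBr] = 0.002679 / 0.02071 = 0.1294 M.
Dilution factor = 200.0/15.37 = 13.01, so [stock] = 0.1294 x 13.01 = 1.68 M.

1.68 M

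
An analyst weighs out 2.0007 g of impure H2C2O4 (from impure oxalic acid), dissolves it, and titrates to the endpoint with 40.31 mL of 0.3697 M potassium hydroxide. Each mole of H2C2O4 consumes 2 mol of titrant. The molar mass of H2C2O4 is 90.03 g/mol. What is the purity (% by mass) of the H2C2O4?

33.5%

n(KOH) = 0.3697 x 0.04031 = 0.01490 mol.
n(H2C2O4) = 0.01490 / 2 = 0.007451 mol.
mass of H2C2O4 = 0.007451 x 90.03 = 0.6708 g.
% purity = 0.6708 / 2.0007 x 100 = 33.5%.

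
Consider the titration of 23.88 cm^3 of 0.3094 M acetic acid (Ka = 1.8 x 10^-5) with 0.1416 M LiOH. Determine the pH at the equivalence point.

8.87

n(CH3COOH) = 0.3094 x 0.02388 = 0.007388 mol; V(LiOH) at equivalence = 0.007388/0.1416 = 0.05218 L.
At equivalence all the acid is converted to CH3COO-; total volume = 0.02388 + 0.05218 = 0.07606 L, so [CH3COO-] = 0.007388/0.07606 = 0.09714 M.
Kb = Kw/Ka = 1.0e-14 / 1.8 x 10^-5 = 5.56e-10.
[OH^-] = sqrt(Kb x [CH3COO-]) = sqrt(5.56e-10 x 0.09714) = 7.35e-6 M.
pOH = 5.13, so pH = 14.00 - 5.13 = 8.87.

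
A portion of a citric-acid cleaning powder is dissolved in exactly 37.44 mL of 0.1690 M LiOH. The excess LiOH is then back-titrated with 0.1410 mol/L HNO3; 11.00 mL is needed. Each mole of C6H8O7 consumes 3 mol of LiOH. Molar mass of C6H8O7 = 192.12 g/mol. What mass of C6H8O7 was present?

0.306 g

Total n(LiOH) added = 0.1690 x 0.03744 = 0.006327 mol.
n(HNO3) used = 0.1410 x 0.01100 = 0.001551 mol, which equals the excess n(LiOH).
So n(LiOH) consumed by the sample = 0.006327 - 0.001551 = 0.004776 mol.
n(C6H8O7) = 0.004776 / 3 = 0.001592 mol.
mass = 0.001592 mol x 192.12 g/mol = 0.306 g.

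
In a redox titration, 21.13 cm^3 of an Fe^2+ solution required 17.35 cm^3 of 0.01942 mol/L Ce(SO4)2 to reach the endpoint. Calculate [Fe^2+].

0.0159 M

n(Ce(SO4)2) = 0.01942 x 0.01735 = 0.0003369 mol.
From the balanced equation, 1 mol Ce(SO4)2 reacts with 1 mol Fe^2+, so n(Fe^2+) = 0.0003369 x 1/1 = 0.0003369 mol.
[Fe^2+] = 0.0003369 / 0.02113 L = 0.0159 M.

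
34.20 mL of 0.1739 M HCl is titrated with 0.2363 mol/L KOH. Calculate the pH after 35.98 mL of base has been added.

12.56

n(acid) = 0.1739 x 0.03420 = 0.005947 mol; n(KOH) added = 0.2363 x 0.03598 = 0.008502 mol.
Base is in excess by 0.008502 - 0.005947 = 0.002555 mol in a total volume of 0.07018 L.
[OH^-] = 0.002555/0.07018 = 0.03640 M, so pOH = 1.44 and pH = 14.00 - 1.44 = 12.56.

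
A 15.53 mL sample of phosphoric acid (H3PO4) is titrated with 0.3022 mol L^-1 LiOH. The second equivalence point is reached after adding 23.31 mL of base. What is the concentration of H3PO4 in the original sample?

n(LiOH) = 0.3022 x 0.02331 = 0.007044 mol.
At the second equivalence point, 2 mol OH^- react per mol H3PO4, so n(H3PO4) = 0.007044 / 2 = 0.003522 mol.
[H3PO4] = 0.003522 / 0.01553 L = 0.227 M.

0.227 M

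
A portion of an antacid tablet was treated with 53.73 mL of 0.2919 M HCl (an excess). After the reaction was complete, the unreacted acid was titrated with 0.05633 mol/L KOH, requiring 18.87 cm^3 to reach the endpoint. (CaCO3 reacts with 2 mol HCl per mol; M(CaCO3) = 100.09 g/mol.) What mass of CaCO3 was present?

Total n(HCl) added = 0.2919 x 0.05373 = 0.01568 mol.
n(KOH) used = 0.05633 x 0.01887 = 0.001063 mol, which equals the excess n(HCl).
So n(HCl) consumed by the sample = 0.01568 - 0.001063 = 0.01462 mol.
n(CaCO3) = 0.01462 / 2 = 0.007310 mol.
mass = 0.007310 mol x 100.09 g/mol = 0.732 g.

0.732 g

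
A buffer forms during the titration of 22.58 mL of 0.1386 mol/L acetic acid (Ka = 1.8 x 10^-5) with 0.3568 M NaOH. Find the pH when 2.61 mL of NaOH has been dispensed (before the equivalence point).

Initial n(CH3COOH) = 0.1386 x 0.02258 = 0.003130 mol.
n(NaOH) added = 0.3568 x 0.002610 = 0.0009312 mol, converting that many moles of CH3COOH to CH3COO-.
Remaining n(CH3COOH) = 0.002198 mol; n(CH3COO-) = 0.0009312 mol.
By Henderson-Hasselbalch, pH = pKa + log([A^-]/[HA]) = 4.74 + log(0.0009312/0.002198) = 4.74 + (-0.37) = 4.37.

4.37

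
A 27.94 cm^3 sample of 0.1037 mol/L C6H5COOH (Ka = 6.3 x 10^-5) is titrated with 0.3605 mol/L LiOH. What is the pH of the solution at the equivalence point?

n(C6H5COOH) = 0.1037 x 0.02794 = 0.002897 mol; V(LiOH) at equivalence = 0.002897/0.3605 = 0.008037 L.
At equivalence all the acid is converted to C6H5COO-; total volume = 0.02794 + 0.008037 = 0.03598 L, so [C6H5COO-] = 0.002897/0.03598 = 0.08053 M.
Kb = Kw/Ka = 1.0e-14 / 6.3 x 10^-5 = 1.59e-10.
[OH^-] = sqrt(Kb x [C6H5COO-]) = sqrt(1.59e-10 x 0.08053) = 3.58e-6 M.
pOH = 5.45, so pH = 14.00 - 5.45 = 8.55.

8.55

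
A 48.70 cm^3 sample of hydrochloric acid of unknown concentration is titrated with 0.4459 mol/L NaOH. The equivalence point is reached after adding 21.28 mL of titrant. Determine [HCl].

n(NaOH) delivered = 0.4459 x 0.02128 = 0.009489 mol.
For a 1:1 reaction, n(HCl) = 0.009489 mol.
[HCl] = 0.009489 mol / 0.04870 L = 0.195 M.

0.195 M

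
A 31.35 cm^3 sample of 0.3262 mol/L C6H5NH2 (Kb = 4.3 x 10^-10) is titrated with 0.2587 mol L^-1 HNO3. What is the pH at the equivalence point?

2.74

n(C6H5NH2) = 0.3262 x 0.03135 = 0.01023 mol; V(HNO3) at equivalence = 0.01023/0.2587 = 0.03953 L.
At equivalence the base is fully converted to C6H5NH3+; total volume = 0.07088 L, so [C6H5NH3+] = 0.01023/0.07088 = 0.1443 M.
Ka(C6H5NH3+) = Kw/Kb = 1.0e-14 / 4.3 x 10^-10 = 2.33e-5.
[H^+] = sqrt(Ka x [C6H5NH3+]) = sqrt(2.33e-5 x 0.1443) = 0.00183 M.
pH = -log(0.00183) = 2.74.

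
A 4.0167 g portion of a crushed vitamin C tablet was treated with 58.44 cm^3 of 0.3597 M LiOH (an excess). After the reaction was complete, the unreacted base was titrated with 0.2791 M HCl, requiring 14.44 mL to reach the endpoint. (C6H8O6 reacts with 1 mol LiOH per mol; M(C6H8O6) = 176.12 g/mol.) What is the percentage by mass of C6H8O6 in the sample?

74.5%

Total n(LiOH) added = 0.3597 x 0.05844 = 0.02102 mol.
n(HCl) used = 0.2791 x 0.01444 = 0.004030 mol, which equals the excess n(LiOH).
So n(LiOH) consumed by the sample = 0.02102 - 0.004030 = 0.01699 mol.
n(C6H8O6) = 0.01699 / 1 = 0.01699 mol.
mass C6H8O6 = 0.01699 x 176.12 = 2.992 g, so %C6H8O6 = 2.992/4.0167 x 100 = 74.5%.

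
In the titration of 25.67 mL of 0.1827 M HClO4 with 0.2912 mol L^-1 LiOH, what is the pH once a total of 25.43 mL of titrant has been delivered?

12.73

n(acid) = 0.1827 x 0.02567 = 0.004690 mol; n(LiOH) added = 0.2912 x 0.02543 = 0.007405 mol.
Base is in excess by 0.007405 - 0.004690 = 0.002715 mol in a total volume of 0.05110 L.
[OH^-] = 0.002715/0.05110 = 0.05314 M, so pOH = 1.27 and pH = 14.00 - 1.27 = 12.73.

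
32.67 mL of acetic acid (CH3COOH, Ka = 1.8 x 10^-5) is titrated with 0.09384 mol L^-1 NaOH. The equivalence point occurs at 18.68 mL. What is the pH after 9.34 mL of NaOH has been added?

4.74

9.34 mL is exactly half the equivalence volume (18.68/2), i.e. the half-equivalence point.
There, n(HA) = n(A^-), so pH = pKa = -log(1.8 x 10^-5) = 4.74.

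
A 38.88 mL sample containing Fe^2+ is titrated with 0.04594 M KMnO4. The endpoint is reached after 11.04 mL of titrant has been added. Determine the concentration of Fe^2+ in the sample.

0.0652 M

n(KMnO4) = 0.04594 x 0.01104 = 0.0005072 mol.
From the balanced equation, 1 mol KMnO4 reacts with 5 mol Fe^2+, so n(Fe^2+) = 0.0005072 x 5/1 = 0.002536 mol.
[Fe^2+] = 0.002536 / 0.03888 L = 0.0652 M.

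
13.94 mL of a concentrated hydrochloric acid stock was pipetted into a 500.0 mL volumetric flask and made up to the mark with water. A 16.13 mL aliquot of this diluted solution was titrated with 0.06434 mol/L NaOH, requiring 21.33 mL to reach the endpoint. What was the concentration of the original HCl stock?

n(NaOH) = 0.06434 x 0.02133 = 0.001372 mol.
n(HCl) in the aliquot = 0.001372 mol.
[diluted HCl] = 0.001372 / 0.01613 = 0.08508 M.
Dilution factor = 500.0/13.94 = 35.87, so [stock] = 0.08508 x 35.87 = 3.05 M.

3.05 M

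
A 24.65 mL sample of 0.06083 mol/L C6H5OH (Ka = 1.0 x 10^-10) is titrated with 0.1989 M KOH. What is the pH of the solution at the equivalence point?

11.33

n(C6H5OH) = 0.06083 x 0.02465 = 0.001499 mol; V(KOH) at equivalence = 0.001499/0.1989 = 0.007539 L.
At equivalence all the acid is converted to C6H5O-; total volume = 0.02465 + 0.007539 = 0.03219 L, so [C6H5O-] = 0.001499/0.03219 = 0.04658 M.
Kb = Kw/Ka = 1.0e-14 / 1.0 x 10^-10 = 0.000100.
[OH^-] = sqrt(Kb x [C6H5O-]) = sqrt(0.000100 x 0.04658) = 0.00216 M.
pOH = 2.67, so pH = 14.00 - 2.67 = 11.33.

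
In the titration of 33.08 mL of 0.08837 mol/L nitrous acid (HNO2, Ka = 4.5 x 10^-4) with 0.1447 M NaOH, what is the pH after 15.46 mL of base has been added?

Initial n(HNO2) = 0.08837 x 0.03308 = 0.002923 mol.
n(NaOH) added = 0.1447 x 0.01546 = 0.002237 mol, converting that many moles of HNO2 to NO2-.
Remaining n(HNO2) = 0.0006862 mol; n(NO2-) = 0.002237 mol.
By Henderson-Hasselbalch, pH = pKa + log([A^-]/[HA]) = 3.35 + log(0.002237/0.0006862) = 3.35 + (+0.51) = 3.86.

3.86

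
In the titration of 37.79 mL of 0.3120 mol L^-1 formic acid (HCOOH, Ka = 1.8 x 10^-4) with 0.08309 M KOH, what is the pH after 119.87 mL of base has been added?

4.48

Initial n(HCOOH) = 0.3120 x 0.03779 = 0.01179 mol.
n(KOH) added = 0.08309 x 0.1199 = 0.009960 mol, converting that many moles of HCOOH to HCOO-.
Remaining n(HCOOH) = 0.001830 mol; n(HCOO-) = 0.009960 mol.
By Henderson-Hasselbalch, pH = pKa + log([A^-]/[HA]) = 3.74 + log(0.009960/0.001830) = 3.74 + (+0.74) = 4.48.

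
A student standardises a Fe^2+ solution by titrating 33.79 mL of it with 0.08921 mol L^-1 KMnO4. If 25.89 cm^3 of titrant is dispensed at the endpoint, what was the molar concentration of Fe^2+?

n(KMnO4) = 0.08921 x 0.02589 = 0.002310 mol.
From the balanced equation, 1 mol KMnO4 reacts with 5 mol Fe^2+, so n(Fe^2+) = 0.002310 x 5/1 = 0.01155 mol.
[Fe^2+] = 0.01155 / 0.03379 L = 0.342 M.

0.342 M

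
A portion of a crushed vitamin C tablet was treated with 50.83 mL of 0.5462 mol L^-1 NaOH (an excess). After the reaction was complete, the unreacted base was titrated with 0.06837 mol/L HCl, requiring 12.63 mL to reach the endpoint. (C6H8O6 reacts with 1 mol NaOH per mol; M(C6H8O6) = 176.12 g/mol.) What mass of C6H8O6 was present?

4.74 g

Total n(NaOH) added = 0.5462 x 0.05083 = 0.02776 mol.
n(HCl) used = 0.06837 x 0.01263 = 0.0008635 mol, which equals the excess n(NaOH).
So n(NaOH) consumed by the sample = 0.02776 - 0.0008635 = 0.02690 mol.
n(C6H8O6) = 0.02690 / 1 = 0.02690 mol.
mass = 0.02690 mol x 176.12 g/mol = 4.74 g.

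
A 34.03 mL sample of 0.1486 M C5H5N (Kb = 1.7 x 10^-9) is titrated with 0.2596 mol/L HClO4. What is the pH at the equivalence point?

n(C5H5N) = 0.1486 x 0.03403 = 0.005057 mol; V(HClO4) at equivalence = 0.005057/0.2596 = 0.01948 L.
At equivalence the base is fully converted to C5H5NH+; total volume = 0.05351 L, so [C5H5NH+] = 0.005057/0.05351 = 0.09450 M.
Ka(C5H5NH+) = Kw/Kb = 1.0e-14 / 1.7 x 10^-9 = 5.88e-6.
[H^+] = sqrt(Ka x [C5H5NH+]) = sqrt(5.88e-6 x 0.09450) = 0.000746 M.
pH = -log(0.000746) = 3.13.

3.13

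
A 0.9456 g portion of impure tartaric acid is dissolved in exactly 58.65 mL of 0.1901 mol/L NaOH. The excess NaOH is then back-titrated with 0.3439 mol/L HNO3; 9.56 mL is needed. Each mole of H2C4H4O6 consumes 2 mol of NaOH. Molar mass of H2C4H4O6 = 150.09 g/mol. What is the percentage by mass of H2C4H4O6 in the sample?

62.4%

Total n(NaOH) added = 0.1901 x 0.05865 = 0.01115 mol.
n(HNO3) used = 0.3439 x 0.009560 = 0.003288 mol, which equals the excess n(NaOH).
So n(NaOH) consumed by the sample = 0.01115 - 0.003288 = 0.007862 mol.
n(H2C4H4O6) = 0.007862 / 2 = 0.003931 mol.
mass H2C4H4O6 = 0.003931 x 150.09 = 0.5900 g, so %H2C4H4O6 = 0.5900/0.9456 x 100 = 62.4%.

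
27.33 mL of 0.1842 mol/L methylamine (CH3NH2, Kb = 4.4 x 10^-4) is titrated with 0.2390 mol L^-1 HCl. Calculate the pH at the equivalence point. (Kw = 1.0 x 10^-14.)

n(CH3NH2) = 0.1842 x 0.02733 = 0.005034 mol; V(HCl) at equivalence = 0.005034/0.2390 = 0.02106 L.
At equivalence the base is fully converted to CH3NH3+; total volume = 0.04839 L, so [CH3NH3+] = 0.005034/0.04839 = 0.1040 M.
Ka(CH3NH3+) = Kw/Kb = 1.0e-14 / 4.4 x 10^-4 = 2.27e-11.
[H^+] = sqrt(Ka x [CH3NH3+]) = sqrt(2.27e-11 x 0.1040) = 1.54e-6 M.
pH = -log(1.54e-6) = 5.81.

5.81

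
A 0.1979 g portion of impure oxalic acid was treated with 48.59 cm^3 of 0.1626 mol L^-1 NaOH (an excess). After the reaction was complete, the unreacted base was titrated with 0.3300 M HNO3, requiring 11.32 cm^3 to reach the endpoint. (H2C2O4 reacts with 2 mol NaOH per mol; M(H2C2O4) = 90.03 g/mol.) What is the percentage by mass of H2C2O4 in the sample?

Total n(NaOH) added = 0.1626 x 0.04859 = 0.007901 mol.
n(HNO3) used = 0.3300 x 0.01132 = 0.003736 mol, which equals the excess n(NaOH).
So n(NaOH) consumed by the sample = 0.007901 - 0.003736 = 0.004165 mol.
n(H2C2O4) = 0.004165 / 2 = 0.002083 mol.
mass H2C2O4 = 0.002083 x 90.03 = 0.1875 g, so %H2C2O4 = 0.1875/0.1979 x 100 = 94.7%.

94.7%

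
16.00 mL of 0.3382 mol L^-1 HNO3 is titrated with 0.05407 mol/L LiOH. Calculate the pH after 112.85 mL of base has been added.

n(acid) = 0.3382 x 0.01600 = 0.005411 mol; n(LiOH) added = 0.05407 x 0.1128 = 0.006102 mol.
Base is in excess by 0.006102 - 0.005411 = 0.0006906 mol in a total volume of 0.1288 L.
[OH^-] = 0.0006906/0.1288 = 0.005360 M, so pOH = 2.27 and pH = 14.00 - 2.27 = 11.73.

11.73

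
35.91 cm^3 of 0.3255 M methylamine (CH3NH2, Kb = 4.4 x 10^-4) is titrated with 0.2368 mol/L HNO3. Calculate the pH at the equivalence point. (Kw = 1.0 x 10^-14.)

n(CH3NH2) = 0.3255 x 0.03591 = 0.01169 mol; V(HNO3) at equivalence = 0.01169/0.2368 = 0.04936 L.
At equivalence the base is fully converted to CH3NH3+; total volume = 0.08527 L, so [CH3NH3+] = 0.01169/0.08527 = 0.1371 M.
Ka(CH3NH3+) = Kw/Kb = 1.0e-14 / 4.4 x 10^-4 = 2.27e-11.
[H^+] = sqrt(Ka x [CH3NH3+]) = sqrt(2.27e-11 x 0.1371) = 1.77e-6 M.
pH = -log(1.77e-6) = 5.75.

5.75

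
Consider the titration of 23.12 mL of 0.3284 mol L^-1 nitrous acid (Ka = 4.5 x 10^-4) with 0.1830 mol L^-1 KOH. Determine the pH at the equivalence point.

8.21

n(HNO2) = 0.3284 x 0.02312 = 0.007593 mol; V(KOH) at equivalence = 0.007593/0.1830 = 0.04149 L.
At equivalence all the acid is converted to NO2-; total volume = 0.02312 + 0.04149 = 0.06461 L, so [NO2-] = 0.007593/0.06461 = 0.1175 M.
Kb = Kw/Ka = 1.0e-14 / 4.5 x 10^-4 = 2.22e-11.
[OH^-] = sqrt(Kb x [NO2-]) = sqrt(2.22e-11 x 0.1175) = 1.62e-6 M.
pOH = 5.79, so pH = 14.00 - 5.79 = 8.21.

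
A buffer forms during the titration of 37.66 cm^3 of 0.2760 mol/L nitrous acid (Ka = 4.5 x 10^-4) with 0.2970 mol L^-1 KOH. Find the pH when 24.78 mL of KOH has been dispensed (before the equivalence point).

3.73

Initial n(HNO2) = 0.2760 x 0.03766 = 0.01039 mol.
n(KOH) added = 0.2970 x 0.02478 = 0.007360 mol, converting that many moles of HNO2 to NO2-.
Remaining n(HNO2) = 0.003034 mol; n(NO2-) = 0.007360 mol.
By Henderson-Hasselbalch, pH = pKa + log([A^-]/[HA]) = 3.35 + log(0.007360/0.003034) = 3.35 + (+0.38) = 3.73.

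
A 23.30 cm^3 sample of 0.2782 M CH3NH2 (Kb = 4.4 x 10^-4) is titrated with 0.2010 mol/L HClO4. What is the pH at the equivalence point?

n(CH3NH2) = 0.2782 x 0.02330 = 0.006482 mol; V(HClO4) at equivalence = 0.006482/0.2010 = 0.03225 L.
At equivalence the base is fully converted to CH3NH3+; total volume = 0.05555 L, so [CH3NH3+] = 0.006482/0.05555 = 0.1167 M.
Ka(CH3NH3+) = Kw/Kb = 1.0e-14 / 4.4 x 10^-4 = 2.27e-11.
[H^+] = sqrt(Ka x [CH3NH3+]) = sqrt(2.27e-11 x 0.1167) = 1.63e-6 M.
pH = -log(1.63e-6) = 5.79.

5.79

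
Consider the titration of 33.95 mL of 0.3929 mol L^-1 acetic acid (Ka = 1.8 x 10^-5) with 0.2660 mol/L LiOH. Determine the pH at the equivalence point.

8.97

n(CH3COOH) = 0.3929 x 0.03395 = 0.01334 mol; V(LiOH) at equivalence = 0.01334/0.2660 = 0.05015 L.
At equivalence all the acid is converted to CH3COO-; total volume = 0.03395 + 0.05015 = 0.08410 L, so [CH3COO-] = 0.01334/0.08410 = 0.1586 M.
Kb = Kw/Ka = 1.0e-14 / 1.8 x 10^-5 = 5.56e-10.
[OH^-] = sqrt(Kb x [CH3COO-]) = sqrt(5.56e-10 x 0.1586) = 9.39e-6 M.
pOH = 5.03, so pH = 14.00 - 5.03 = 8.97.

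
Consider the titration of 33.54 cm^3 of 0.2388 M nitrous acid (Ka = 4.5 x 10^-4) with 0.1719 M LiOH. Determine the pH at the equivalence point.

8.17

n(HNO2) = 0.2388 x 0.03354 = 0.008009 mol; V(LiOH) at equivalence = 0.008009/0.1719 = 0.04659 L.
At equivalence all the acid is converted to NO2-; total volume = 0.03354 + 0.04659 = 0.08013 L, so [NO2-] = 0.008009/0.08013 = 0.09995 M.
Kb = Kw/Ka = 1.0e-14 / 4.5 x 10^-4 = 2.22e-11.
[OH^-] = sqrt(Kb x [NO2-]) = sqrt(2.22e-11 x 0.09995) = 1.49e-6 M.
pOH = 5.83, so pH = 14.00 - 5.83 = 8.17.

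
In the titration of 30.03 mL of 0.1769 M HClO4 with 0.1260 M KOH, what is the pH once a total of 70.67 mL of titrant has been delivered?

n(acid) = 0.1769 x 0.03003 = 0.005312 mol; n(KOH) added = 0.1260 x 0.07067 = 0.008904 mol.
Base is in excess by 0.008904 - 0.005312 = 0.003592 mol in a total volume of 0.1007 L.
[OH^-] = 0.003592/0.1007 = 0.03567 M, so pOH = 1.45 and pH = 14.00 - 1.45 = 12.55.

12.55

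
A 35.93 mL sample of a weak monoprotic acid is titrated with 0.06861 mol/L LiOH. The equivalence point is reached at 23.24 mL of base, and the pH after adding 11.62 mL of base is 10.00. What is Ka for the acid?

11.62 mL is half of the equivalence volume, so this is the half-equivalence point where [HA] = [A^-].
At half-equivalence pH = pKa, so pKa = 10.00.
Ka = 10^(-10.00) = 1.0 x 10^-10.

1.0 x 10^-10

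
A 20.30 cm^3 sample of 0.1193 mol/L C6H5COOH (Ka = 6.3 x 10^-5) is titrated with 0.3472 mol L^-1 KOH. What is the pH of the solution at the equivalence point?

n(C6H5COOH) = 0.1193 x 0.02030 = 0.002422 mol; V(KOH) at equivalence = 0.002422/0.3472 = 0.006975 L.
At equivalence all the acid is converted to C6H5COO-; total volume = 0.02030 + 0.006975 = 0.02728 L, so [C6H5COO-] = 0.002422/0.02728 = 0.08879 M.
Kb = Kw/Ka = 1.0e-14 / 6.3 x 10^-5 = 1.59e-10.
[OH^-] = sqrt(Kb x [C6H5COO-]) = sqrt(1.59e-10 x 0.08879) = 3.75e-6 M.
pOH = 5.43, so pH = 14.00 - 5.43 = 8.57.

8.57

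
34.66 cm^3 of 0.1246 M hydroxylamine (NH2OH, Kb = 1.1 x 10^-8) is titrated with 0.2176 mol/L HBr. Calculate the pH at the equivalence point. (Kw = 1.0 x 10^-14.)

n(NH2OH) = 0.1246 x 0.03466 = 0.004319 mol; V(HBr) at equivalence = 0.004319/0.2176 = 0.01985 L.
At equivalence the base is fully converted to NH3OH+; total volume = 0.05451 L, so [NH3OH+] = 0.004319/0.05451 = 0.07923 M.
Ka(NH3OH+) = Kw/Kb = 1.0e-14 / 1.1 x 10^-8 = 9.09e-7.
[H^+] = sqrt(Ka x [NH3OH+]) = sqrt(9.09e-7 x 0.07923) = 0.000268 M.
pH = -log(0.000268) = 3.57.

3.57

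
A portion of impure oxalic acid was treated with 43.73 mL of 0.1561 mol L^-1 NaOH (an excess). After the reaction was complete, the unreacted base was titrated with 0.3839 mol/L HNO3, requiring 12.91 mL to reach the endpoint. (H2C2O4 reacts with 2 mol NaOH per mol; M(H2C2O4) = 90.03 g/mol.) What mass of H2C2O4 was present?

Total n(NaOH) added = 0.1561 x 0.04373 = 0.006826 mol.
n(HNO3) used = 0.3839 x 0.01291 = 0.004956 mol, which equals the excess n(NaOH).
So n(NaOH) consumed by the sample = 0.006826 - 0.004956 = 0.001870 mol.
n(H2C2O4) = 0.001870 / 2 = 0.0009351 mol.
mass = 0.0009351 mol x 90.03 g/mol = 0.0842 g.

0.0842 g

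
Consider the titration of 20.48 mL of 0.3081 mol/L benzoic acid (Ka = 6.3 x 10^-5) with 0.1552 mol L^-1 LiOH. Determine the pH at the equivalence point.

n(C6H5COOH) = 0.3081 x 0.02048 = 0.006310 mol; V(LiOH) at equivalence = 0.006310/0.1552 = 0.04066 L.
At equivalence all the acid is converted to C6H5COO-; total volume = 0.02048 + 0.04066 = 0.06114 L, so [C6H5COO-] = 0.006310/0.06114 = 0.1032 M.
Kb = Kw/Ka = 1.0e-14 / 6.3 x 10^-5 = 1.59e-10.
[OH^-] = sqrt(Kb x [C6H5COO-]) = sqrt(1.59e-10 x 0.1032) = 4.05e-6 M.
pOH = 5.39, so pH = 14.00 - 5.39 = 8.61.

8.61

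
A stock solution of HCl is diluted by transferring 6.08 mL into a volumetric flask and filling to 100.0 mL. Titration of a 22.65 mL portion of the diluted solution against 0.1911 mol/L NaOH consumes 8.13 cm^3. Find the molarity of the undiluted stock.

n(NaOH) = 0.1911 x 0.008130 = 0.001554 mol.
n(HCl) in the aliquot = 0.001554 mol.
[diluted HCl] = 0.001554 / 0.02265 = 0.06859 M.
Dilution factor = 100.0/6.080 = 16.45, so [stock] = 0.06859 x 16.45 = 1.13 M.

1.13 M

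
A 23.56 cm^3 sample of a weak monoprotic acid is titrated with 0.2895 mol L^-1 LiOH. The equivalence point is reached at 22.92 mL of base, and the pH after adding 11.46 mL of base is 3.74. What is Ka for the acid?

11.46 mL is half of the equivalence volume, so this is the half-equivalence point where [HA] = [A^-].
At half-equivalence pH = pKa, so pKa = 3.74.
Ka = 10^(-3.74) = 1.8 x 10^-4.

1.8 x 10^-4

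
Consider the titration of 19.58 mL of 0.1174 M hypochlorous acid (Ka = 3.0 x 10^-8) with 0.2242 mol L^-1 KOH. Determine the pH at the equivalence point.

n(HClO) = 0.1174 x 0.01958 = 0.002299 mol; V(KOH) at equivalence = 0.002299/0.2242 = 0.01025 L.
At equivalence all the acid is converted to ClO-; total volume = 0.01958 + 0.01025 = 0.02983 L, so [ClO-] = 0.002299/0.02983 = 0.07705 M.
Kb = Kw/Ka = 1.0e-14 / 3.0 x 10^-8 = 3.33e-7.
[OH^-] = sqrt(Kb x [ClO-]) = sqrt(3.33e-7 x 0.07705) = 0.000160 M.
pOH = 3.80, so pH = 14.00 - 3.80 = 10.20.

10.20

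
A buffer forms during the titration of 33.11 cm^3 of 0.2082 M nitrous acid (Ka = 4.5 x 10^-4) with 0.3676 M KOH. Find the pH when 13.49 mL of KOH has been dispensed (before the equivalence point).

Initial n(HNO2) = 0.2082 x 0.03311 = 0.006894 mol.
n(KOH) added = 0.3676 x 0.01349 = 0.004959 mol, converting that many moles of HNO2 to NO2-.
Remaining n(HNO2) = 0.001935 mol; n(NO2-) = 0.004959 mol.
By Henderson-Hasselbalch, pH = pKa + log([A^-]/[HA]) = 3.35 + log(0.004959/0.001935) = 3.35 + (+0.41) = 3.76.

3.76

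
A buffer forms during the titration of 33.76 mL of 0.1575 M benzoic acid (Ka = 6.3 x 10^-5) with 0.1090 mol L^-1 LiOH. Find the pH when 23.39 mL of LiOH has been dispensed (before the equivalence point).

4.16

Initial n(C6H5COOH) = 0.1575 x 0.03376 = 0.005317 mol.
n(LiOH) added = 0.1090 x 0.02339 = 0.002550 mol, converting that many moles of C6H5COOH to C6H5COO-.
Remaining n(C6H5COOH) = 0.002768 mol; n(C6H5COO-) = 0.002550 mol.
By Henderson-Hasselbalch, pH = pKa + log([A^-]/[HA]) = 4.20 + log(0.002550/0.002768) = 4.20 + (-0.04) = 4.16.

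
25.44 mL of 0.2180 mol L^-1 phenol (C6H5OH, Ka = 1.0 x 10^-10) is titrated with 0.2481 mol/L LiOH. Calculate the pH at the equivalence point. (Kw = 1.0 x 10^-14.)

11.53

n(C6H5OH) = 0.2180 x 0.02544 = 0.005546 mol; V(LiOH) at equivalence = 0.005546/0.2481 = 0.02235 L.
At equivalence all the acid is converted to C6H5O-; total volume = 0.02544 + 0.02235 = 0.04779 L, so [C6H5O-] = 0.005546/0.04779 = 0.1160 M.
Kb = Kw/Ka = 1.0e-14 / 1.0 x 10^-10 = 0.000100.
[OH^-] = sqrt(Kb x [C6H5O-]) = sqrt(0.000100 x 0.1160) = 0.00341 M.
pOH = 2.47, so pH = 14.00 - 2.47 = 11.53.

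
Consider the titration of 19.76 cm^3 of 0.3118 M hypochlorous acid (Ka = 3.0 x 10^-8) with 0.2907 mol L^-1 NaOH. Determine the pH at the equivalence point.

n(HClO) = 0.3118 x 0.01976 = 0.006161 mol; V(NaOH) at equivalence = 0.006161/0.2907 = 0.02119 L.
At equivalence all the acid is converted to ClO-; total volume = 0.01976 + 0.02119 = 0.04095 L, so [ClO-] = 0.006161/0.04095 = 0.1504 M.
Kb = Kw/Ka = 1.0e-14 / 3.0 x 10^-8 = 3.33e-7.
[OH^-] = sqrt(Kb x [ClO-]) = sqrt(3.33e-7 x 0.1504) = 0.000224 M.
pOH = 3.65, so pH = 14.00 - 3.65 = 10.35.

10.35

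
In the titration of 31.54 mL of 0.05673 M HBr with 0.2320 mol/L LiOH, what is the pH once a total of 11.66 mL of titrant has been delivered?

n(acid) = 0.05673 x 0.03154 = 0.001789 mol; n(LiOH) added = 0.2320 x 0.01166 = 0.002705 mol.
Base is in excess by 0.002705 - 0.001789 = 0.0009159 mol in a total volume of 0.04320 L.
[OH^-] = 0.0009159/0.04320 = 0.02120 M, so pOH = 1.67 and pH = 14.00 - 1.67 = 12.33.

12.33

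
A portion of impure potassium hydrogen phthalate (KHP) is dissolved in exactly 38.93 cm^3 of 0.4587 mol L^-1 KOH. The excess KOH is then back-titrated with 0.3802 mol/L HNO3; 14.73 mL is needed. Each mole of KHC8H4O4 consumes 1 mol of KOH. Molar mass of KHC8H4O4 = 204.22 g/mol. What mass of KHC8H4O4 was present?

Total n(KOH) added = 0.4587 x 0.03893 = 0.01786 mol.
n(HNO3) used = 0.3802 x 0.01473 = 0.005600 mol, which equals the excess n(KOH).
So n(KOH) consumed by the sample = 0.01786 - 0.005600 = 0.01226 mol.
n(KHC8H4O4) = 0.01226 / 1 = 0.01226 mol.
mass = 0.01226 mol x 204.22 g/mol = 2.50 g.

2.50 g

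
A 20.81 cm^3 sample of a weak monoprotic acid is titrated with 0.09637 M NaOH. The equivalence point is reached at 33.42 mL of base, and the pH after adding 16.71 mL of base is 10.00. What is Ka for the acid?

1.0 x 10^-10

16.71 mL is half of the equivalence volume, so this is the half-equivalence point where [HA] = [A^-].
At half-equivalence pH = pKa, so pKa = 10.00.
Ka = 10^(-10.00) = 1.0 x 10^-10.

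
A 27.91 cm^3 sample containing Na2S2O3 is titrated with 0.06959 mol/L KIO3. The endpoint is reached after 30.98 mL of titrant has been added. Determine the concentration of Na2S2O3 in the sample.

0.463 M

n(KIO3) = 0.06959 x 0.03098 = 0.002156 mol.
From the balanced equation, 1 mol KIO3 reacts with 6 mol Na2S2O3, so n(Na2S2O3) = 0.002156 x 6/1 = 0.01294 mol.
[Na2S2O3] = 0.01294 / 0.02791 L = 0.463 M.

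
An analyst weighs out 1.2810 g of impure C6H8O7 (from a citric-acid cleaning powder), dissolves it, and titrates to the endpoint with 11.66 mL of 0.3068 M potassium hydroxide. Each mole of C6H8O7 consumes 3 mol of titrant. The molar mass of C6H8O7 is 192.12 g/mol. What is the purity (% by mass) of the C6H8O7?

17.9%

n(KOH) = 0.3068 x 0.01166 = 0.003577 mol.
n(C6H8O7) = 0.003577 / 3 = 0.001192 mol.
mass of C6H8O7 = 0.001192 x 192.12 = 0.2291 g.
% purity = 0.2291 / 1.2810 x 100 = 17.9%.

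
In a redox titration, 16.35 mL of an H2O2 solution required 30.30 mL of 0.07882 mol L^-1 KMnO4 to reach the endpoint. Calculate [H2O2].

0.365 M

n(KMnO4) = 0.07882 x 0.03030 = 0.002388 mol.
From the balanced equation, 2 mol KMnO4 reacts with 5 mol H2O2, so n(H2O2) = 0.002388 x 5/2 = 0.005971 mol.
[H2O2] = 0.005971 / 0.01635 L = 0.365 M.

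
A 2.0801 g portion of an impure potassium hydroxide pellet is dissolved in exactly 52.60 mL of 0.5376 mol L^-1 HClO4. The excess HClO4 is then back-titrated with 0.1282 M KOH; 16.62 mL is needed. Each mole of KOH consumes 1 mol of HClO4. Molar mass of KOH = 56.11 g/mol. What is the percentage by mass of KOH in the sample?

70.5%

Total n(HClO4) added = 0.5376 x 0.05260 = 0.02828 mol.
n(KOH) used = 0.1282 x 0.01662 = 0.002131 mol, which equals the excess n(HClO4).
So n(HClO4) consumed by the sample = 0.02828 - 0.002131 = 0.02615 mol.
n(KOH) = 0.02615 / 1 = 0.02615 mol.
mass KOH = 0.02615 x 56.11 = 1.467 g, so %KOH = 1.467/2.0801 x 100 = 70.5%.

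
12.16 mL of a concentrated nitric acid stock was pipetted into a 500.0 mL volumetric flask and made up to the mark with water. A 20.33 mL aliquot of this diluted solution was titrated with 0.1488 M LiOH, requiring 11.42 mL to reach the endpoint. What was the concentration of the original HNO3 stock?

n(LiOH) = 0.1488 x 0.01142 = 0.001699 mol.
n(HNO3) in the aliquot = 0.001699 mol.
[diluted HNO3] = 0.001699 / 0.02033 = 0.08359 M.
Dilution factor = 500.0/12.16 = 41.12, so [stock] = 0.08359 x 41.12 = 3.44 M.

3.44 M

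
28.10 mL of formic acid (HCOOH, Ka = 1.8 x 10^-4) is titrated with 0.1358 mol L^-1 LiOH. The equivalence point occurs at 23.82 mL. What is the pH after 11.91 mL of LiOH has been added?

3.74

11.91 mL is exactly half the equivalence volume (23.82/2), i.e. the half-equivalence point.
There, n(HA) = n(A^-), so pH = pKa = -log(1.8 x 10^-4) = 3.74.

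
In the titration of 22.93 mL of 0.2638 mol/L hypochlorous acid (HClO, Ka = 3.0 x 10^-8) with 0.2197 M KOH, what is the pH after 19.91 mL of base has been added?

7.94

Initial n(HClO) = 0.2638 x 0.02293 = 0.006049 mol.
n(KOH) added = 0.2197 x 0.01991 = 0.004374 mol, converting that many moles of HClO to ClO-.
Remaining n(HClO) = 0.001675 mol; n(ClO-) = 0.004374 mol.
By Henderson-Hasselbalch, pH = pKa + log([A^-]/[HA]) = 7.52 + log(0.004374/0.001675) = 7.52 + (+0.42) = 7.94.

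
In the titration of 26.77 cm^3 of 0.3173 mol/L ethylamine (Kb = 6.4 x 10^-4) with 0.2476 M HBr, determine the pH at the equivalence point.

n(C2H5NH2) = 0.3173 x 0.02677 = 0.008494 mol; V(HBr) at equivalence = 0.008494/0.2476 = 0.03431 L.
At equivalence the base is fully converted to C2H5NH3+; total volume = 0.06108 L, so [C2H5NH3+] = 0.008494/0.06108 = 0.1391 M.
Ka(C2H5NH3+) = Kw/Kb = 1.0e-14 / 6.4 x 10^-4 = 1.56e-11.
[H^+] = sqrt(Ka x [C2H5NH3+]) = sqrt(1.56e-11 x 0.1391) = 1.47e-6 M.
pH = -log(1.47e-6) = 5.83.

5.83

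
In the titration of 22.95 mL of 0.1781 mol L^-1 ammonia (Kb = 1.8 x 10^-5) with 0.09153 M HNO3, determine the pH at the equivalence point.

n(NH3) = 0.1781 x 0.02295 = 0.004087 mol; V(HNO3) at equivalence = 0.004087/0.09153 = 0.04466 L.
At equivalence the base is fully converted to NH4+; total volume = 0.06761 L, so [NH4+] = 0.004087/0.06761 = 0.06046 M.
Ka(NH4+) = Kw/Kb = 1.0e-14 / 1.8 x 10^-5 = 5.56e-10.
[H^+] = sqrt(Ka x [NH4+]) = sqrt(5.56e-10 x 0.06046) = 5.80e-6 M.
pH = -log(5.80e-6) = 5.24.

5.24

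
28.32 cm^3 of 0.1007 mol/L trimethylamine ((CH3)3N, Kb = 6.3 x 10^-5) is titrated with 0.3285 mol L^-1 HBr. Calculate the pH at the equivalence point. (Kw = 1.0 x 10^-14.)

n((CH3)3N) = 0.1007 x 0.02832 = 0.002852 mol; V(HBr) at equivalence = 0.002852/0.3285 = 0.008681 L.
At equivalence the base is fully converted to (CH3)3NH+; total volume = 0.03700 L, so [(CH3)3NH+] = 0.002852/0.03700 = 0.07707 M.
Ka((CH3)3NH+) = Kw/Kb = 1.0e-14 / 6.3 x 10^-5 = 1.59e-10.
[H^+] = sqrt(Ka x [(CH3)3NH+]) = sqrt(1.59e-10 x 0.07707) = 3.50e-6 M.
pH = -log(3.50e-6) = 5.46.

5.46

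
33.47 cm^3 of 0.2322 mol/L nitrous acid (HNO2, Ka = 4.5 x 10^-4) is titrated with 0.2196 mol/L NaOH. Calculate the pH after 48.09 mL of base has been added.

12.53

n(acid) = 0.2322 x 0.03347 = 0.007772 mol; n(NaOH) added = 0.2196 x 0.04809 = 0.01056 mol.
Base is in excess by 0.01056 - 0.007772 = 0.002789 mol in a total volume of 0.08156 L.
[OH^-] = 0.002789/0.08156 = 0.03419 M, so pOH = 1.47 and pH = 14.00 - 1.47 = 12.53.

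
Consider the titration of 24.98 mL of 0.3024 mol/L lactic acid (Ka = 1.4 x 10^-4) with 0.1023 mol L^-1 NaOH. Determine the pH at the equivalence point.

8.37

n(HC3H5O3) = 0.3024 x 0.02498 = 0.007554 mol; V(NaOH) at equivalence = 0.007554/0.1023 = 0.07384 L.
At equivalence all the acid is converted to C3H5O3-; total volume = 0.02498 + 0.07384 = 0.09882 L, so [C3H5O3-] = 0.007554/0.09882 = 0.07644 M.
Kb = Kw/Ka = 1.0e-14 / 1.4 x 10^-4 = 7.14e-11.
[OH^-] = sqrt(Kb x [C3H5O3-]) = sqrt(7.14e-11 x 0.07644) = 2.34e-6 M.
pOH = 5.63, so pH = 14.00 - 5.63 = 8.37.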